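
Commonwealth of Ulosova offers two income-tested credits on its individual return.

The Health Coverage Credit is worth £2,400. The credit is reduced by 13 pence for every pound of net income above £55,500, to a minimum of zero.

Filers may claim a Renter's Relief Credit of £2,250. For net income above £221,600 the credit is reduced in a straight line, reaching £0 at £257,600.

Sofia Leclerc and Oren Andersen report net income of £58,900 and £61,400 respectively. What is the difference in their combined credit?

Sofia (£58,900): Health Coverage Credit: 13% of the £3,400 excess over £55,500 is £442; credit = £2,400 − £442 = £1,958. Renter's Relief Credit: £58,900 is at or below the £221,600 threshold, so the full £2,250 applies. total £1,958 + £2,250 = £4,208
Oren (£61,400): Health Coverage Credit: 13% of the £5,900 excess over £55,500 is £767; credit = £2,400 − £767 = £1,633. Renter's Relief Credit: £61,400 is at or below the £221,600 threshold, so the full £2,250 applies. total £1,633 + £2,250 = £3,883
Difference: |£4,208 − £3,883| = £325.

£325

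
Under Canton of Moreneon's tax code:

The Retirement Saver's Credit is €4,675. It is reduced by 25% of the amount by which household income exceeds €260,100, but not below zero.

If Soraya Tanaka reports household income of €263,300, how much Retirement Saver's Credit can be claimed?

Retirement Saver's Credit: 25% of the €3,200 excess over €260,100 is €800; credit = €4,675 − €800 = €3,875.

€3,875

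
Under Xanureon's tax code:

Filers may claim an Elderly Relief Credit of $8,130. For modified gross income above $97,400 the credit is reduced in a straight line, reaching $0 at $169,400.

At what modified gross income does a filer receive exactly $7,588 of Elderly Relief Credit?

$102,200

$7,588 is 7,588/8,130 of the full $8,130, so 542/8,130 of the $72,000 range has been used: income = $97,400 + $72,000 × 542/8,130 = $102,200.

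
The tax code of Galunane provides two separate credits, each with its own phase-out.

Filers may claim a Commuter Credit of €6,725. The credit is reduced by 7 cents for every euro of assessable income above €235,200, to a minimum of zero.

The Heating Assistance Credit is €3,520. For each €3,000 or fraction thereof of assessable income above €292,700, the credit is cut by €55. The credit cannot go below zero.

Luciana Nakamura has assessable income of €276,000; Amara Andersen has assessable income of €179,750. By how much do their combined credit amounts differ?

Luciana (€276,000): Commuter Credit: 7% of the €40,800 excess over €235,200 is €2,856; credit = €6,725 − €2,856 = €3,869. Heating Assistance Credit: €276,000 is at or below the €292,700 threshold, so the full €3,520 applies. total €3,869 + €3,520 = €7,389
Amara (€179,750): Commuter Credit: €179,750 is at or below the €235,200 threshold, so the full €6,725 applies. Heating Assistance Credit: €179,750 is at or below the €292,700 threshold, so the full €3,520 applies. total €6,725 + €3,520 = €10,245
Difference: |€7,389 − €10,245| = €2,856.

€2,856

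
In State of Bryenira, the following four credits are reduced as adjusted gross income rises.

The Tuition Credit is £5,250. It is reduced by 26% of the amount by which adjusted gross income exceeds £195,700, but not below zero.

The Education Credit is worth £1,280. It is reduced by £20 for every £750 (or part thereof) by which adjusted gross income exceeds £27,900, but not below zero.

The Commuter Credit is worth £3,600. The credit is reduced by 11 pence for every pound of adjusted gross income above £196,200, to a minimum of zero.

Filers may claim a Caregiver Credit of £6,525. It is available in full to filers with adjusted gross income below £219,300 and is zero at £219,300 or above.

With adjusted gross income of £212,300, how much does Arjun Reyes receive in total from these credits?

£9,288

Tuition Credit: 26% of the £16,600 excess over £195,700 is £4,316; credit = £5,250 − £4,316 = £934.
Education Credit: income exceeds £27,900 by £184,400 → 246 increments × £20 = £4,920 ≥ base, so the credit is £0.
Commuter Credit: 11% of the £16,100 excess over £196,200 is £1,771; credit = £3,600 − £1,771 = £1,829.
Caregiver Credit: £212,300 is below the £219,300 cutoff, so the full £6,525 applies.
Total: £934 + £0 + £1,829 + £6,525 = £9,288.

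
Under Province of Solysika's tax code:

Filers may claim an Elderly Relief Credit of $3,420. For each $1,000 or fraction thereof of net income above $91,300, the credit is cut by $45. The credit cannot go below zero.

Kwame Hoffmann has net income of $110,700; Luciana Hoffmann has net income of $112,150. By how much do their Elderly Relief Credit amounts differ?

Kwame ($110,700): Elderly Relief Credit: income exceeds $91,300 by $19,400, which is 20 full-or-partial $1,000 increments; reduction = 20 × $45 = $900, leaving $2,520.
Luciana ($112,150): Elderly Relief Credit: income exceeds $91,300 by $20,850, which is 21 full-or-partial $1,000 increments; reduction = 21 × $45 = $945, leaving $2,475.
Difference: |$2,520 − $2,475| = $45.

$45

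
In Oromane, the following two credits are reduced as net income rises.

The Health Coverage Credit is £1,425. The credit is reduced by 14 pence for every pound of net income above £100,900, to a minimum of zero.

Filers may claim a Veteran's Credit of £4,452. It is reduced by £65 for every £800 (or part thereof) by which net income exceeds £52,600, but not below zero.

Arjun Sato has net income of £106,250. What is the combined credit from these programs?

Health Coverage Credit: 14% of the £5,350 excess over £100,900 is £749; credit = £1,425 − £749 = £676.
Veteran's Credit: income exceeds £52,600 by £53,650, which is 68 full-or-partial £800 increments; reduction = 68 × £65 = £4,420, leaving £32.
Total: £676 + £32 = £708.

£708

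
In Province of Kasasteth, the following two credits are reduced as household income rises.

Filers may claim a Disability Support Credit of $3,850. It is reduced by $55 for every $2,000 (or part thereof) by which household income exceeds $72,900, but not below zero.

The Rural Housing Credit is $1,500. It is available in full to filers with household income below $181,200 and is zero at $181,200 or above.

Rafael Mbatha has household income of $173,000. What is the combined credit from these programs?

$2,545

Disability Support Credit: income exceeds $72,900 by $100,100, which is 51 full-or-partial $2,000 increments; reduction = 51 × $55 = $2,805, leaving $1,045.
Rural Housing Credit: $173,000 is below the $181,200 cutoff, so the full $1,500 applies.
Total: $1,045 + $1,500 = $2,545.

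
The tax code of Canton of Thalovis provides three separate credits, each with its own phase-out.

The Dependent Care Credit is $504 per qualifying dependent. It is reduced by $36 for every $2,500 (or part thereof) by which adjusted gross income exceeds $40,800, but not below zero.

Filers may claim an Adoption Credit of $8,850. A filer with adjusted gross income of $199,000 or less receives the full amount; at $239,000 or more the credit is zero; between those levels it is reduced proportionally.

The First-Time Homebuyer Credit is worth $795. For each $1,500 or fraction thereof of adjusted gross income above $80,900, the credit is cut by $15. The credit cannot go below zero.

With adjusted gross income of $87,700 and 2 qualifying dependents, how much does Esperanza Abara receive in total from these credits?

Dependent Care Credit: base = 2 × $504 = $1,008. income exceeds $40,800 by $46,900, which is 19 full-or-partial $2,500 increments; reduction = 19 × $36 = $684, leaving $324.
Adoption Credit: $87,700 is at or below the $199,000 threshold, so the full $8,850 applies.
First-Time Homebuyer Credit: income exceeds $80,900 by $6,800, which is 5 full-or-partial $1,500 increments; reduction = 5 × $15 = $75, leaving $720.
Total: $324 + $8,850 + $720 = $9,894.

$9,894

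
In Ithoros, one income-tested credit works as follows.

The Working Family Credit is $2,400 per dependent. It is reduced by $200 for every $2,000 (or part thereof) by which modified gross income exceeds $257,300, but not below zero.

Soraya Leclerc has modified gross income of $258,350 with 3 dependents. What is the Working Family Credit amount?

$7,000

Working Family Credit: base = 3 × $2,400 = $7,200. income exceeds $257,300 by $1,050, which is 1 full-or-partial $2,000 increment; reduction = 1 × $200 = $200, leaving $7,000.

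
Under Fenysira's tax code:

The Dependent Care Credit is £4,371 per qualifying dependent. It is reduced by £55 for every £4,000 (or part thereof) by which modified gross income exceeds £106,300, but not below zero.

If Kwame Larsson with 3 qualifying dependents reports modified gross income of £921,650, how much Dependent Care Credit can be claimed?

Dependent Care Credit: base = 3 × £4,371 = £13,113. income exceeds £106,300 by £815,350, which is 204 full-or-partial £4,000 increments; reduction = 204 × £55 = £11,220, leaving £1,893.

£1,893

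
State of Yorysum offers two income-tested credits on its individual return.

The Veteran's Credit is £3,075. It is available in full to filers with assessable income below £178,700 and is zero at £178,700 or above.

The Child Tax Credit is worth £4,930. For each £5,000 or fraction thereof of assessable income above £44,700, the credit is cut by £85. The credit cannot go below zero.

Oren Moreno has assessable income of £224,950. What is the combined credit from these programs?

£1,785

Veteran's Credit: £224,950 meets or exceeds the £178,700 cutoff, so the credit is £0.
Child Tax Credit: income exceeds £44,700 by £180,250, which is 37 full-or-partial £5,000 increments; reduction = 37 × £85 = £3,145, leaving £1,785.
Total: £0 + £1,785 = £1,785.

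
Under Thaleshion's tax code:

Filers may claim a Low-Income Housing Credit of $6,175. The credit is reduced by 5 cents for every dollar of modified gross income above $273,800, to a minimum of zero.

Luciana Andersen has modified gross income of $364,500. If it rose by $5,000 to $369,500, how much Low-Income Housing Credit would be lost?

At $364,500 — 5% of the $90,700 excess over $273,800 is $4,535; credit = $6,175 − $4,535 = $1,640.
At $369,500 — 5% of the $95,700 excess over $273,800 is $4,785; credit = $6,175 − $4,785 = $1,390.
Lost: $1,640 − $1,390 = $250.

$250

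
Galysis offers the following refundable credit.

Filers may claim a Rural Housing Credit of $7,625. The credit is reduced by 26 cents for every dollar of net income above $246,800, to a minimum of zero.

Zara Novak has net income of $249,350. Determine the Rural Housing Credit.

$6,962

Rural Housing Credit: 26% of the $2,550 excess over $246,800 is $663; credit = $7,625 − $663 = $6,962.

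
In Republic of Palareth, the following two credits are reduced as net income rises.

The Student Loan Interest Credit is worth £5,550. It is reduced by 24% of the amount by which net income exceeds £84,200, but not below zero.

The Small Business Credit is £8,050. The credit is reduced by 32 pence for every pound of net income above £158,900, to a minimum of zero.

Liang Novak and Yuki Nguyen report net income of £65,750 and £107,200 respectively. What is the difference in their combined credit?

Liang (£65,750): Student Loan Interest Credit: £65,750 is at or below the £84,200 threshold, so the full £5,550 applies. Small Business Credit: £65,750 is at or below the £158,900 threshold, so the full £8,050 applies. total £5,550 + £8,050 = £13,600
Yuki (£107,200): Student Loan Interest Credit: 24% of the £23,000 excess over £84,200 is £5,520; credit = £5,550 − £5,520 = £30. Small Business Credit: £107,200 is at or below the £158,900 threshold, so the full £8,050 applies. total £30 + £8,050 = £8,080
Difference: |£13,600 − £8,080| = £5,520.

£5,520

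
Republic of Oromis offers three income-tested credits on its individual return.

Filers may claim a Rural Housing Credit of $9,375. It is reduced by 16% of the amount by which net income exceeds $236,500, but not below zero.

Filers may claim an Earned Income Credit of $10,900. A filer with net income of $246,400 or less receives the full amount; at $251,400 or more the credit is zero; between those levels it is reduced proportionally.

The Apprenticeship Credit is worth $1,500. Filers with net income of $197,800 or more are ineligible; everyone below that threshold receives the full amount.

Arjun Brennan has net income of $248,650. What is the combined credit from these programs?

$13,426

Rural Housing Credit: 16% of the $12,150 excess over $236,500 is $1,944; credit = $9,375 − $1,944 = $7,431.
Earned Income Credit: $248,650 is $2,250 into a $5,000 phase-out range, leaving 2,750/5,000 of the credit: $10,900 × 2,750/5,000 = $5,995.
Apprenticeship Credit: $248,650 meets or exceeds the $197,800 cutoff, so the credit is $0.
Total: $7,431 + $5,995 + $0 = $13,426.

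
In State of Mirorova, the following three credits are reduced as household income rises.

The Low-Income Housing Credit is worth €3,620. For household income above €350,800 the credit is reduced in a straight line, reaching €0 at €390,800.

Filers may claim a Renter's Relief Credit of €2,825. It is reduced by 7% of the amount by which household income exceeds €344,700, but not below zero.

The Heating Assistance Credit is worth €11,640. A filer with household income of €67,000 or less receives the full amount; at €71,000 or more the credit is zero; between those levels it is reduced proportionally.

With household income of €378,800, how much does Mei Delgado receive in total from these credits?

Low-Income Housing Credit: €378,800 is €28,000 into a €40,000 phase-out range, leaving 12,000/40,000 of the credit: €3,620 × 12,000/40,000 = €1,086.
Renter's Relief Credit: 7% of the €34,100 excess over €344,700 is €2,387; credit = €2,825 − €2,387 = €438.
Heating Assistance Credit: €378,800 is at or above €71,000, so the credit is €0.
Total: €1,086 + €438 + €0 = €1,524.

€1,524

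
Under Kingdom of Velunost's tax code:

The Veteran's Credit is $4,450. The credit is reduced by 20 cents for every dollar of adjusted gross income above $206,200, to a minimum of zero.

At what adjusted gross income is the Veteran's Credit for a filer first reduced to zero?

The credit falls by 20% of each dollar above $206,200, so it reaches zero when the excess is $4,450 / 20% = $22,250: income = $206,200 + $22,250 = $228,450.

$228,450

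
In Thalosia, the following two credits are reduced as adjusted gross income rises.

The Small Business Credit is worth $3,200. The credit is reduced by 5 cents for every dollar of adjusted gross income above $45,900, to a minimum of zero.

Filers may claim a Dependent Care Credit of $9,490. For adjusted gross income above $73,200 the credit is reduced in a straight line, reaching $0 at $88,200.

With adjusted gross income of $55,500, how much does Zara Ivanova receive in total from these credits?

Small Business Credit: 5% of the $9,600 excess over $45,900 is $480; credit = $3,200 − $480 = $2,720.
Dependent Care Credit: $55,500 is at or below the $73,200 threshold, so the full $9,490 applies.
Total: $2,720 + $9,490 = $12,210.

$12,210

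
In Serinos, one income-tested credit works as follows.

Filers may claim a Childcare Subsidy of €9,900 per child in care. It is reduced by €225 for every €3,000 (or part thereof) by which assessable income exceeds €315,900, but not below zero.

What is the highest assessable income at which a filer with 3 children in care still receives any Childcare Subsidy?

€708,900

Full credit = 3 × €9,900 = €29,700.
After 131 increments the reduction is 131 × €225 = €29,475, leaving €225; one more increment wipes it out. Increment 131 ends at excess 131 × €3,000 = €393,000, so the highest qualifying income is €315,900 + €393,000 = €708,900.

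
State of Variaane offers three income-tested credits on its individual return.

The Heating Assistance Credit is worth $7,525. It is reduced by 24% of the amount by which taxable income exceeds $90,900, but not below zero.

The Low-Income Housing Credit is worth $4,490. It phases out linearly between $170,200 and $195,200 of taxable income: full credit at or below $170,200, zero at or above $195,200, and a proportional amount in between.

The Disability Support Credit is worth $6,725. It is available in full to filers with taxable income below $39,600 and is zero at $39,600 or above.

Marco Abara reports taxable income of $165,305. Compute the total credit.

$4,490

Heating Assistance Credit: 24% of the $74,405 excess over $90,900 is $17,857.20 ≥ base, so the credit is $0.
Low-Income Housing Credit: $165,305 is at or below the $170,200 threshold, so the full $4,490 applies.
Disability Support Credit: $165,305 meets or exceeds the $39,600 cutoff, so the credit is $0.
Total: $0 + $4,490 + $0 = $4,490.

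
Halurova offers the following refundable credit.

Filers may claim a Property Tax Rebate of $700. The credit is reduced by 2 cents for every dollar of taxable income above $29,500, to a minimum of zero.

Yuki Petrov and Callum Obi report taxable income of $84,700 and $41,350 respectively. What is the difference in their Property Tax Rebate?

Yuki ($84,700): Property Tax Rebate: 2% of the $55,200 excess over $29,500 is $1,104 ≥ base, so the credit is $0.
Callum ($41,350): Property Tax Rebate: 2% of the $11,850 excess over $29,500 is $237; credit = $700 − $237 = $463.
Difference: |$0 − $463| = $463.

$463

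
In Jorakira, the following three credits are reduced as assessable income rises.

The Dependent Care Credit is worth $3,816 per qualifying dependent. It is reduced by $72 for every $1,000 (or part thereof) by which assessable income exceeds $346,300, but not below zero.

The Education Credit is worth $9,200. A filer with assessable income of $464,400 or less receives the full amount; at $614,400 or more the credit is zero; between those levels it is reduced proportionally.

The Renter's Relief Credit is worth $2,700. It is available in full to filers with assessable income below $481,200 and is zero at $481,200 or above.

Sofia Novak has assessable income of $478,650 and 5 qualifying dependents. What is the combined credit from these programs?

Dependent Care Credit: base = 5 × $3,816 = $19,080. income exceeds $346,300 by $132,350, which is 133 full-or-partial $1,000 increments; reduction = 133 × $72 = $9,576, leaving $9,504.
Education Credit: $478,650 is $14,250 into a $150,000 phase-out range, leaving 135,750/150,000 of the credit: $9,200 × 135,750/150,000 = $8,326.
Renter's Relief Credit: $478,650 is below the $481,200 cutoff, so the full $2,700 applies.
Total: $9,504 + $8,326 + $2,700 = $20,530.

$20,530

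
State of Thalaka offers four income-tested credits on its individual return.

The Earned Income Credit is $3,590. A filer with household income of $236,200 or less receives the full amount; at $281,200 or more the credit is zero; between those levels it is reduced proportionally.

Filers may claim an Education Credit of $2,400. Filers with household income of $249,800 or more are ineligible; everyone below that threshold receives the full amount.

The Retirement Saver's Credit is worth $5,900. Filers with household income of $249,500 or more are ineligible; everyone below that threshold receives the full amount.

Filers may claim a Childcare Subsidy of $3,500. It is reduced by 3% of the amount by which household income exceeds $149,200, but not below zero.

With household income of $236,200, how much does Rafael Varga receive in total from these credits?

$12,780

Earned Income Credit: $236,200 is at or below the $236,200 threshold, so the full $3,590 applies.
Education Credit: $236,200 is below the $249,800 cutoff, so the full $2,400 applies.
Retirement Saver's Credit: $236,200 is below the $249,500 cutoff, so the full $5,900 applies.
Childcare Subsidy: 3% of the $87,000 excess over $149,200 is $2,610; credit = $3,500 − $2,610 = $890.
Total: $3,590 + $2,400 + $5,900 + $890 = $12,780.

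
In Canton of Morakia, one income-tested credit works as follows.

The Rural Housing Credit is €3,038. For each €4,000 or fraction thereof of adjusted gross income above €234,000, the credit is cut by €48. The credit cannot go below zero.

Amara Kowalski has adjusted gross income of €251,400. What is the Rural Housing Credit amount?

€2,798

Rural Housing Credit: income exceeds €234,000 by €17,400, which is 5 full-or-partial €4,000 increments; reduction = 5 × €48 = €240, leaving €2,798.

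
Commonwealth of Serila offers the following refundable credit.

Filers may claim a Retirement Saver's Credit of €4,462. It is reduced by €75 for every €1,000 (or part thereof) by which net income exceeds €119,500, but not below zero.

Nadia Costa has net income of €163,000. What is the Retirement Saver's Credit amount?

€1,162

Retirement Saver's Credit: income exceeds €119,500 by €43,500, which is 44 full-or-partial €1,000 increments; reduction = 44 × €75 = €3,300, leaving €1,162.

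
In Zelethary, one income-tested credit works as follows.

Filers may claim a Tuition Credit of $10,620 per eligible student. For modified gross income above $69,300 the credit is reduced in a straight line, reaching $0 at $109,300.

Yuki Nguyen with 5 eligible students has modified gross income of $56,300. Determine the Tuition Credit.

Tuition Credit: base = 5 × $10,620 = $53,100. $56,300 is at or below the $69,300 threshold, so the full $53,100 applies.

$53,100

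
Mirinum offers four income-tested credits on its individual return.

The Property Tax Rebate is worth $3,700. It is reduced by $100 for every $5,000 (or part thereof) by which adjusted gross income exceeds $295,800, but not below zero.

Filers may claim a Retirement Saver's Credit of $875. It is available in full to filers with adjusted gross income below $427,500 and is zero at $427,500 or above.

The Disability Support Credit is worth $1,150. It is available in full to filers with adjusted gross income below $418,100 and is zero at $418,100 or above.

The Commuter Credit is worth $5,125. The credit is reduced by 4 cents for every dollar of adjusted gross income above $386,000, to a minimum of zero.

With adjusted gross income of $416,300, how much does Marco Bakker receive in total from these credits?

Property Tax Rebate: income exceeds $295,800 by $120,500, which is 25 full-or-partial $5,000 increments; reduction = 25 × $100 = $2,500, leaving $1,200.
Retirement Saver's Credit: $416,300 is below the $427,500 cutoff, so the full $875 applies.
Disability Support Credit: $416,300 is below the $418,100 cutoff, so the full $1,150 applies.
Commuter Credit: 4% of the $30,300 excess over $386,000 is $1,212; credit = $5,125 − $1,212 = $3,913.
Total: $1,200 + $875 + $1,150 + $3,913 = $7,138.

$7,138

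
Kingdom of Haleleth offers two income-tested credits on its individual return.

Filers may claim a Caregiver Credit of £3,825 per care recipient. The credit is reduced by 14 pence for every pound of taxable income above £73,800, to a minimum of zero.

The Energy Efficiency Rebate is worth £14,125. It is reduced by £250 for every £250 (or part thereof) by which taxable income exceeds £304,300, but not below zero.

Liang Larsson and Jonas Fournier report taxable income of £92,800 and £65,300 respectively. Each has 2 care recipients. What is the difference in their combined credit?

Liang (£92,800): Caregiver Credit: base = 2 × £3,825 = £7,650. 14% of the £19,000 excess over £73,800 is £2,660; credit = £7,650 − £2,660 = £4,990. Energy Efficiency Rebate: £92,800 is at or below the £304,300 threshold, so the full £14,125 applies. total £4,990 + £14,125 = £19,115
Jonas (£65,300): Caregiver Credit: base = 2 × £3,825 = £7,650. £65,300 is at or below the £73,800 threshold, so the full £7,650 applies. Energy Efficiency Rebate: £65,300 is at or below the £304,300 threshold, so the full £14,125 applies. total £7,650 + £14,125 = £21,775
Difference: |£19,115 − £21,775| = £2,660.

£2,660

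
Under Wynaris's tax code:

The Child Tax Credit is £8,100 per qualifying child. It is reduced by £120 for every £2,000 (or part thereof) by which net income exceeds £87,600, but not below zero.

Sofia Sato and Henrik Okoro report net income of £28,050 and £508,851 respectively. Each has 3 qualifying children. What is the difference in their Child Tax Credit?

Sofia (£28,050): Child Tax Credit: base = 3 × £8,100 = £24,300. £28,050 is at or below the £87,600 threshold, so the full £24,300 applies.
Henrik (£508,851): Child Tax Credit: base = 3 × £8,100 = £24,300. income exceeds £87,600 by £421,251 → 211 increments × £120 = £25,320 ≥ base, so the credit is £0.
Difference: |£24,300 − £0| = £24,300.

£24,300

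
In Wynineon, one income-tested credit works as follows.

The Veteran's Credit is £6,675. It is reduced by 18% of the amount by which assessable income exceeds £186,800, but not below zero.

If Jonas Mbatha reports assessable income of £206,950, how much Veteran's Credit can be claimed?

Veteran's Credit: 18% of the £20,150 excess over £186,800 is £3,627; credit = £6,675 − £3,627 = £3,048.

£3,048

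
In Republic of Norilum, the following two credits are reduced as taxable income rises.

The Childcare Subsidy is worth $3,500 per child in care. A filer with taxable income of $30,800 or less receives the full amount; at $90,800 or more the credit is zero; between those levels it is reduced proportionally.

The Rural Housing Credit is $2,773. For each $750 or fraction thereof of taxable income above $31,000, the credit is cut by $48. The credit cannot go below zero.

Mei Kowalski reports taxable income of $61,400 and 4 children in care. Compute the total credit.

$7,665

Childcare Subsidy: base = 4 × $3,500 = $14,000. $61,400 is $30,600 into a $60,000 phase-out range, leaving 29,400/60,000 of the credit: $14,000 × 29,400/60,000 = $6,860.
Rural Housing Credit: income exceeds $31,000 by $30,400, which is 41 full-or-partial $750 increments; reduction = 41 × $48 = $1,968, leaving $805.
Total: $6,860 + $805 = $7,665.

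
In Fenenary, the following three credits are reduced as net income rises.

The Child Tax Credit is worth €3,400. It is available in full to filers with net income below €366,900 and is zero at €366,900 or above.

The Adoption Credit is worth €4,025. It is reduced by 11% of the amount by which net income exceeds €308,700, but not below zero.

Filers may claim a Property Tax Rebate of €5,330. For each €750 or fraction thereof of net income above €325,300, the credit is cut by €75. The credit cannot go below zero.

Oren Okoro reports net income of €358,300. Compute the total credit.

Child Tax Credit: €358,300 is below the €366,900 cutoff, so the full €3,400 applies.
Adoption Credit: 11% of the €49,600 excess over €308,700 is €5,456 ≥ base, so the credit is €0.
Property Tax Rebate: income exceeds €325,300 by €33,000, which is 44 full-or-partial €750 increments; reduction = 44 × €75 = €3,300, leaving €2,030.
Total: €3,400 + €0 + €2,030 = €5,430.

€5,430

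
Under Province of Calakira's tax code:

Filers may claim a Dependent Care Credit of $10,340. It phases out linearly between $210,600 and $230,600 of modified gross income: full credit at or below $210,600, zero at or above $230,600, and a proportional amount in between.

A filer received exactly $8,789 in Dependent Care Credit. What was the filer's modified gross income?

$213,600

$8,789 is 8,789/10,340 of the full $10,340, so 1,551/10,340 of the $20,000 range has been used: income = $210,600 + $20,000 × 1,551/10,340 = $213,600.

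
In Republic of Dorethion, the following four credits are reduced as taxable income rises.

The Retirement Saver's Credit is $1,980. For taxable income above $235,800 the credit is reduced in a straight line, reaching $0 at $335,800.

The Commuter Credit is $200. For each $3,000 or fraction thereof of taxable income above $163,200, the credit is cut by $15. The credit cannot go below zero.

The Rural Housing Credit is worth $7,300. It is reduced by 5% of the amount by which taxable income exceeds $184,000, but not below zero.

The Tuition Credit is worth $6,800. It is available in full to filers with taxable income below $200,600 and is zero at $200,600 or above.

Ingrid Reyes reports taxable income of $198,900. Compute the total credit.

Retirement Saver's Credit: $198,900 is at or below the $235,800 threshold, so the full $1,980 applies.
Commuter Credit: income exceeds $163,200 by $35,700, which is 12 full-or-partial $3,000 increments; reduction = 12 × $15 = $180, leaving $20.
Rural Housing Credit: 5% of the $14,900 excess over $184,000 is $745; credit = $7,300 − $745 = $6,555.
Tuition Credit: $198,900 is below the $200,600 cutoff, so the full $6,800 applies.
Total: $1,980 + $20 + $6,555 + $6,800 = $15,355.

$15,355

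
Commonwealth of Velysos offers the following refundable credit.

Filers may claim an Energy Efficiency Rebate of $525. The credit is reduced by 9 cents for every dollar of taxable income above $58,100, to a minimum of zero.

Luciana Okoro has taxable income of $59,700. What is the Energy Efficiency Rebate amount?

$381

Energy Efficiency Rebate: 9% of the $1,600 excess over $58,100 is $144; credit = $525 − $144 = $381.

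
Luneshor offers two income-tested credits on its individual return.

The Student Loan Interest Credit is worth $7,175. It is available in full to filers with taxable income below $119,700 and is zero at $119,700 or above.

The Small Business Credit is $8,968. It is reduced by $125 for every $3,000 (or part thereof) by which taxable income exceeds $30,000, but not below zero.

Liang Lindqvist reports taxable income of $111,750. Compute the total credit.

$12,643

Student Loan Interest Credit: $111,750 is below the $119,700 cutoff, so the full $7,175 applies.
Small Business Credit: income exceeds $30,000 by $81,750, which is 28 full-or-partial $3,000 increments; reduction = 28 × $125 = $3,500, leaving $5,468.
Total: $7,175 + $5,468 = $12,643.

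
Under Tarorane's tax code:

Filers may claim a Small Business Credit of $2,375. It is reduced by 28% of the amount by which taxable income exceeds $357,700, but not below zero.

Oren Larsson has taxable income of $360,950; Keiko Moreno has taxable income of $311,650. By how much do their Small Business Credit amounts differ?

Oren ($360,950): Small Business Credit: 28% of the $3,250 excess over $357,700 is $910; credit = $2,375 − $910 = $1,465.
Keiko ($311,650): Small Business Credit: $311,650 is at or below the $357,700 threshold, so the full $2,375 applies.
Difference: |$1,465 − $2,375| = $910.

$910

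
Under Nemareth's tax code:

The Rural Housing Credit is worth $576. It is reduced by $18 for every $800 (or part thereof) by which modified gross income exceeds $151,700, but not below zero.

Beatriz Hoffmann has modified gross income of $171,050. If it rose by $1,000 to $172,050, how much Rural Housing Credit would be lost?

$18

At $171,050 — income exceeds $151,700 by $19,350, which is 25 full-or-partial $800 increments; reduction = 25 × $18 = $450, leaving $126.
At $172,050 — income exceeds $151,700 by $20,350, which is 26 full-or-partial $800 increments; reduction = 26 × $18 = $468, leaving $108.
Lost: $126 − $108 = $18.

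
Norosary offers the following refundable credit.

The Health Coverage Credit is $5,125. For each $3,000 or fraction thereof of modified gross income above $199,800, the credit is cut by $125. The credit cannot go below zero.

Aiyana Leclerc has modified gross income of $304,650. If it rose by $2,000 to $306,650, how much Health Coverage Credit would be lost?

$125

At $304,650 — income exceeds $199,800 by $104,850, which is 35 full-or-partial $3,000 increments; reduction = 35 × $125 = $4,375, leaving $750.
At $306,650 — income exceeds $199,800 by $106,850, which is 36 full-or-partial $3,000 increments; reduction = 36 × $125 = $4,500, leaving $625.
Lost: $750 − $625 = $125.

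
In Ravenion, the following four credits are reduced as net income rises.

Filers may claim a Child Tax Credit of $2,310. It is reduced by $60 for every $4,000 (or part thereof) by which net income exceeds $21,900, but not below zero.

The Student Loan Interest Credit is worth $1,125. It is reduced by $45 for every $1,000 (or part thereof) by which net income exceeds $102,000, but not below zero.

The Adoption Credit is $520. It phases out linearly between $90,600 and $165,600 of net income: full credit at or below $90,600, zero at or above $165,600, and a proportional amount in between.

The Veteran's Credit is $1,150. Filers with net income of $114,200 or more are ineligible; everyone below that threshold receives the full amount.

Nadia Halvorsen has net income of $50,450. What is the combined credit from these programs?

Child Tax Credit: income exceeds $21,900 by $28,550, which is 8 full-or-partial $4,000 increments; reduction = 8 × $60 = $480, leaving $1,830.
Student Loan Interest Credit: $50,450 is at or below the $102,000 threshold, so the full $1,125 applies.
Adoption Credit: $50,450 is at or below the $90,600 threshold, so the full $520 applies.
Veteran's Credit: $50,450 is below the $114,200 cutoff, so the full $1,150 applies.
Total: $1,830 + $1,125 + $520 + $1,150 = $4,625.

$4,625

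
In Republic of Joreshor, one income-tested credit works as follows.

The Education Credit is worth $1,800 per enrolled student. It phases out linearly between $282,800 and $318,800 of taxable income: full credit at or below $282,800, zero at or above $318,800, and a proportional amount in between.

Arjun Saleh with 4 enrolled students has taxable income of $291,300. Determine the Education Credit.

$5,500

Education Credit: base = 4 × $1,800 = $7,200. $291,300 is $8,500 into a $36,000 phase-out range, leaving 27,500/36,000 of the credit: $7,200 × 27,500/36,000 = $5,500.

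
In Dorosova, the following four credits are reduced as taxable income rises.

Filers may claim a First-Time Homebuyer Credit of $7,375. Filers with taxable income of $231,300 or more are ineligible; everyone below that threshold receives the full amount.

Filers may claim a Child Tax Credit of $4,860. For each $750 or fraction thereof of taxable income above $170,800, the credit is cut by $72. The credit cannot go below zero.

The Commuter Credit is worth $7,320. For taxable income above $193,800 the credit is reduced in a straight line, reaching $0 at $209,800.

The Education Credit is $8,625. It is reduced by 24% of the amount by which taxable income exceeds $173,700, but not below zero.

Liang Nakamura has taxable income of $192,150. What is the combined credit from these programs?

$21,664

First-Time Homebuyer Credit: $192,150 is below the $231,300 cutoff, so the full $7,375 applies.
Child Tax Credit: income exceeds $170,800 by $21,350, which is 29 full-or-partial $750 increments; reduction = 29 × $72 = $2,088, leaving $2,772.
Commuter Credit: $192,150 is at or below the $193,800 threshold, so the full $7,320 applies.
Education Credit: 24% of the $18,450 excess over $173,700 is $4,428; credit = $8,625 − $4,428 = $4,197.
Total: $7,375 + $2,772 + $7,320 + $4,197 = $21,664.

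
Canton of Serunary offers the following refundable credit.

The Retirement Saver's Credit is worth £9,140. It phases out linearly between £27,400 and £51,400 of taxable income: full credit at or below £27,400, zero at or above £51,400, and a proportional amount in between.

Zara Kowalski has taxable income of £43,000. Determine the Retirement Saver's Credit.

Retirement Saver's Credit: £43,000 is £15,600 into a £24,000 phase-out range, leaving 8,400/24,000 of the credit: £9,140 × 8,400/24,000 = £3,199.

£3,199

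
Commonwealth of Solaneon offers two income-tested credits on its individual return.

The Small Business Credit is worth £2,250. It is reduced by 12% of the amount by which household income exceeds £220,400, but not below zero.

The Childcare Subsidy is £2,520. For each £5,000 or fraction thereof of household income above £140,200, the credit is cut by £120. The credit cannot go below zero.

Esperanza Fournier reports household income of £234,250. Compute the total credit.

Small Business Credit: 12% of the £13,850 excess over £220,400 is £1,662; credit = £2,250 − £1,662 = £588.
Childcare Subsidy: income exceeds £140,200 by £94,050, which is 19 full-or-partial £5,000 increments; reduction = 19 × £120 = £2,280, leaving £240.
Total: £588 + £240 = £828.

£828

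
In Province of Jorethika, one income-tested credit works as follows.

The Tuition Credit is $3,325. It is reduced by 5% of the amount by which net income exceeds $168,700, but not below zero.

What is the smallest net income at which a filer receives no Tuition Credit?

$235,200

The credit falls by 5% of each dollar above $168,700, so it reaches zero when the excess is $3,325 / 5% = $66,500: income = $168,700 + $66,500 = $235,200.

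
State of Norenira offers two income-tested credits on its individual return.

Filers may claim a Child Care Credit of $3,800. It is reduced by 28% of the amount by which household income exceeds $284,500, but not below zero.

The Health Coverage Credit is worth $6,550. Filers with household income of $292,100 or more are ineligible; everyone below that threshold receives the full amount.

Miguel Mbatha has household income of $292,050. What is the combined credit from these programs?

$8,236

Child Care Credit: 28% of the $7,550 excess over $284,500 is $2,114; credit = $3,800 − $2,114 = $1,686.
Health Coverage Credit: $292,050 is below the $292,100 cutoff, so the full $6,550 applies.
Total: $1,686 + $6,550 = $8,236.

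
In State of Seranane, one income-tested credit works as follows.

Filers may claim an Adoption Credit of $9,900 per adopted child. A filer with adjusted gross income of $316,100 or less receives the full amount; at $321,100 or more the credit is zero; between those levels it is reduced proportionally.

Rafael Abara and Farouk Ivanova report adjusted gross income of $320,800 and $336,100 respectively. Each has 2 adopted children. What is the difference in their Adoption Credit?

Rafael ($320,800): Adoption Credit: base = 2 × $9,900 = $19,800. $320,800 is $4,700 into a $5,000 phase-out range, leaving 300/5,000 of the credit: $19,800 × 300/5,000 = $1,188.
Farouk ($336,100): Adoption Credit: base = 2 × $9,900 = $19,800. $336,100 is at or above $321,100, so the credit is $0.
Difference: |$1,188 − $0| = $1,188.

$1,188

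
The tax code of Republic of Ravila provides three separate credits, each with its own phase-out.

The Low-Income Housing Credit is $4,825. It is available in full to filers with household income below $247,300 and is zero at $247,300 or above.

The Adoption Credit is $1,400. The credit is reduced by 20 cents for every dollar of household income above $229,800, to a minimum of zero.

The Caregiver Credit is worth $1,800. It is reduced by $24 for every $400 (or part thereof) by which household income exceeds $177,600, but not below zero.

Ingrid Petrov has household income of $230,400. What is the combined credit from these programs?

$6,105

Low-Income Housing Credit: $230,400 is below the $247,300 cutoff, so the full $4,825 applies.
Adoption Credit: 20% of the $600 excess over $229,800 is $120; credit = $1,400 − $120 = $1,280.
Caregiver Credit: income exceeds $177,600 by $52,800 → 132 increments × $24 = $3,168 ≥ base, so the credit is $0.
Total: $4,825 + $1,280 + $0 = $6,105.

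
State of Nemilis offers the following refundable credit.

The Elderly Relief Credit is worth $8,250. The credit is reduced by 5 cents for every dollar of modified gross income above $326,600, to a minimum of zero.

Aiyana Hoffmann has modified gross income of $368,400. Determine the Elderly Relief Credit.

$6,160

Elderly Relief Credit: 5% of the $41,800 excess over $326,600 is $2,090; credit = $8,250 − $2,090 = $6,160.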